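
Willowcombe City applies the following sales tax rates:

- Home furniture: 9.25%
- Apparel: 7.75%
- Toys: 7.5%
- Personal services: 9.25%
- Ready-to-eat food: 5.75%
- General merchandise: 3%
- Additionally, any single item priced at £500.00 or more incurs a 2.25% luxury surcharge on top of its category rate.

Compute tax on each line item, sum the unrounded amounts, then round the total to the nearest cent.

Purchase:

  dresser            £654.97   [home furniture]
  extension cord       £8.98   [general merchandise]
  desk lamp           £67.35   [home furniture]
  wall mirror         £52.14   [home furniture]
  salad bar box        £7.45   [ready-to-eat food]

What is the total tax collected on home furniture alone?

Dresser £654.97: home furniture → 9.25% + 2.25% surcharge = 11.5% → £75.32155
Desk lamp £67.35: home furniture → 9.25% → £6.229875
Wall mirror £52.14: home furniture → 9.25% → £4.82295
Tax on home furniture: unrounded sum = £86.374375 → £86.37

£86.37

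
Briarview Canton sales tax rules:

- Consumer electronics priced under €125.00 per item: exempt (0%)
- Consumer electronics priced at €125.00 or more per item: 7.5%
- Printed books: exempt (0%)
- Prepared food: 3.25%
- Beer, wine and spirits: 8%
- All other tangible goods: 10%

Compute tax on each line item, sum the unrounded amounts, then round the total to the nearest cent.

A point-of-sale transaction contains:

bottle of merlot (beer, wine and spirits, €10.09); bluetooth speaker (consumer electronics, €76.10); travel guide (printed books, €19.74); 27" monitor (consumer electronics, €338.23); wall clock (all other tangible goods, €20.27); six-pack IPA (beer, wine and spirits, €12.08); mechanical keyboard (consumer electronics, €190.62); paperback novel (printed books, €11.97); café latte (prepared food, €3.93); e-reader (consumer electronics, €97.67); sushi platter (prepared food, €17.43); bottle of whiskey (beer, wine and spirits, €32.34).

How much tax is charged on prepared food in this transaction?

Café latte €3.93: prepared food → 3.25% → €0.127725
Sushi platter €17.43: prepared food → 3.25% → €0.566475
Tax on prepared food: unrounded sum = €0.6942 → €0.69

€0.69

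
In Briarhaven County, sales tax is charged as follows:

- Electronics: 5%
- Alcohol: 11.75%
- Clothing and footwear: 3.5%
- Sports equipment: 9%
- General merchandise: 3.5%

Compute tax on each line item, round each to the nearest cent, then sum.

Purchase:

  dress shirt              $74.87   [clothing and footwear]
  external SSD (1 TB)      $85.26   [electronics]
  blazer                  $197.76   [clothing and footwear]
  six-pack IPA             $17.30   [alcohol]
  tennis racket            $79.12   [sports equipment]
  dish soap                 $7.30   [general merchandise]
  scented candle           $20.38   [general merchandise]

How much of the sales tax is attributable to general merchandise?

$0.97

Dish soap $7.30: general merchandise → 3.5% → $0.26
Scented candle $20.38: general merchandise → 3.5% → $0.71
Tax on general merchandise = $0.26 + $0.71 = $0.97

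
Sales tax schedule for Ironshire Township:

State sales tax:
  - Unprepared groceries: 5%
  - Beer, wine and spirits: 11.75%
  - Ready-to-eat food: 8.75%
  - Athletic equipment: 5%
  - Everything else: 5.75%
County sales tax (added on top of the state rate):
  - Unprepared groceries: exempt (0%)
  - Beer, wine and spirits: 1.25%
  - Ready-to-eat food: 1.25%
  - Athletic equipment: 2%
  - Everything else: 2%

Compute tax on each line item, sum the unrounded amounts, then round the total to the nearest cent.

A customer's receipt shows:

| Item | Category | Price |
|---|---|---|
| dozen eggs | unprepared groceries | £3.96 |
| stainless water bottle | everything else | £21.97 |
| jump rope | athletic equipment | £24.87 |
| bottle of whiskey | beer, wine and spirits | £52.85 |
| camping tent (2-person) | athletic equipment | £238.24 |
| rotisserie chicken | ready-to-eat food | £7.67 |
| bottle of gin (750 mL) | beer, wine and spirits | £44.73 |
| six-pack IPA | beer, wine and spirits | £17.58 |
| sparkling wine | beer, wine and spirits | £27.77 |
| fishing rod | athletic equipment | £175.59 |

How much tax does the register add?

£51.96

Dozen eggs £3.96: unprepared groceries → 5% + 0% county = 5% → £0.198
Stainless water bottle £21.97: everything else → 5.75% + 2% county = 7.75% → £1.702675
Jump rope £24.87: athletic equipment → 5% + 2% county = 7% → £1.7409
Bottle of whiskey £52.85: beer, wine and spirits → 11.75% + 1.25% county = 13% → £6.8705
Camping tent (2-person) £238.24: athletic equipment → 5% + 2% county = 7% → £16.6768
Rotisserie chicken £7.67: ready-to-eat food → 8.75% + 1.25% county = 10% → £0.767
Bottle of gin (750 mL) £44.73: beer, wine and spirits → 11.75% + 1.25% county = 13% → £5.8149
Six-pack IPA £17.58: beer, wine and spirits → 11.75% + 1.25% county = 13% → £2.2854
Sparkling wine £27.77: beer, wine and spirits → 11.75% + 1.25% county = 13% → £3.6101
Fishing rod £175.59: athletic equipment → 5% + 2% county = 7% → £12.2913
Unrounded tax sum = £51.957575 → £51.96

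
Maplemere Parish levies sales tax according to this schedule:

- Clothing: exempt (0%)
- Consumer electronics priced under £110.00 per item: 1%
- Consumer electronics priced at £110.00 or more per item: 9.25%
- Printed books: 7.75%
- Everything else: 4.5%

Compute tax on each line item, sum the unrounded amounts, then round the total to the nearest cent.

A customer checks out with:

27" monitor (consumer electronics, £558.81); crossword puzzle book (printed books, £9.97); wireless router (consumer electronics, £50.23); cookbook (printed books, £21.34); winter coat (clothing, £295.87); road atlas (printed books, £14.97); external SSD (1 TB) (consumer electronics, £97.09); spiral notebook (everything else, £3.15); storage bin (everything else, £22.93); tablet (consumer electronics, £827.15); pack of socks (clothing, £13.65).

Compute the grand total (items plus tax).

£2049.59

27" monitor £558.81: consumer electronics, £110.00 or more → 9.25% → £51.689925
Crossword puzzle book £9.97: printed books → 7.75% → £0.772675
Wireless router £50.23: consumer electronics, under £110.00 → 1% → £0.5023
Cookbook £21.34: printed books → 7.75% → £1.65385
Winter coat £295.87: clothing → 0% → £0.00
Road atlas £14.97: printed books → 7.75% → £1.160175
External SSD (1 TB) £97.09: consumer electronics, under £110.00 → 1% → £0.9709
Spiral notebook £3.15: everything else → 4.5% → £0.14175
Storage bin £22.93: everything else → 4.5% → £1.03185
Tablet £827.15: consumer electronics, £110.00 or more → 9.25% → £76.511375
Pack of socks £13.65: clothing → 0% → £0.00
Subtotal = £1915.16; unrounded tax = £134.4348 → £134.43; total due = £2049.59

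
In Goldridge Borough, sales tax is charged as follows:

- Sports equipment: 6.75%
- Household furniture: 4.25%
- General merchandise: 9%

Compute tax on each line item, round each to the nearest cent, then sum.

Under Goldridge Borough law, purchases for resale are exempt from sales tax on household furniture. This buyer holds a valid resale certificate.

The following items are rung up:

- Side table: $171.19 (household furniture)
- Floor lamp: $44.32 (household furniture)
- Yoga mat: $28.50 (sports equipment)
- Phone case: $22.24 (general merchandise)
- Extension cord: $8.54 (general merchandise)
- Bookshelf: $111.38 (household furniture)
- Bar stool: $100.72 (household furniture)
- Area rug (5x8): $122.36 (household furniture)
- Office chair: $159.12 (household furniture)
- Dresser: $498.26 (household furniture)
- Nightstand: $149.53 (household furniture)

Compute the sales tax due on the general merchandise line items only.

Phone case $22.24: general merchandise → 9% → $2.00
Extension cord $8.54: general merchandise → 9% → $0.77
Tax on general merchandise = $2.00 + $0.77 = $2.77

$2.77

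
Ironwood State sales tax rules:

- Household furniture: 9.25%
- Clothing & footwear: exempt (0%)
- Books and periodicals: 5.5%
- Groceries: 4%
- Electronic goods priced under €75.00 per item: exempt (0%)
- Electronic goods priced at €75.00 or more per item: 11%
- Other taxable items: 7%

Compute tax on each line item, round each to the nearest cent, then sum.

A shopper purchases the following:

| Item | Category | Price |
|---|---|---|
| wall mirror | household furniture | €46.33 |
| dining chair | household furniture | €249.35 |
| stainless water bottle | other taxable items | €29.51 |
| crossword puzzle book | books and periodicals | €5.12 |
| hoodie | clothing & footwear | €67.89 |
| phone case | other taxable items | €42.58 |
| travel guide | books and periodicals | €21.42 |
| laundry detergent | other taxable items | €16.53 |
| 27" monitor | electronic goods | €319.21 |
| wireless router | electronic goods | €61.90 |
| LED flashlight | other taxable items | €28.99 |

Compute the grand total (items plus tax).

€960.99

Wall mirror €46.33: household furniture → 9.25% → €4.29
Dining chair €249.35: household furniture → 9.25% → €23.06
Stainless water bottle €29.51: other taxable items → 7% → €2.07
Crossword puzzle book €5.12: books and periodicals → 5.5% → €0.28
Hoodie €67.89: clothing & footwear → 0% → €0.00
Phone case €42.58: other taxable items → 7% → €2.98
Travel guide €21.42: books and periodicals → 5.5% → €1.18
Laundry detergent €16.53: other taxable items → 7% → €1.16
27" monitor €319.21: electronic goods, €75.00 or more → 11% → €35.11
Wireless router €61.90: electronic goods, under €75.00 → 0% → €0.00
LED flashlight €28.99: other taxable items → 7% → €2.03
Subtotal = €888.83; tax = €72.16; total due = €960.99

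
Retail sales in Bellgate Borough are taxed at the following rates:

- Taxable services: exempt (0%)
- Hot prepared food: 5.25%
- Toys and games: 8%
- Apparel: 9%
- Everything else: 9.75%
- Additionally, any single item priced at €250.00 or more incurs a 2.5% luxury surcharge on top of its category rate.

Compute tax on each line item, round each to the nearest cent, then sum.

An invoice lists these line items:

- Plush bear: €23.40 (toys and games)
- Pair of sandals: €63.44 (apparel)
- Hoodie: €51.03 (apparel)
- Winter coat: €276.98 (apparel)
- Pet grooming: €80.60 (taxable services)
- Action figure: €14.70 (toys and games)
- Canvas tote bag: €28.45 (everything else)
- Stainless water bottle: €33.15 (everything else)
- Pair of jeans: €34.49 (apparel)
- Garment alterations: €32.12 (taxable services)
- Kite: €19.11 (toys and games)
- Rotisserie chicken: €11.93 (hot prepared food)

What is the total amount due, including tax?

€725.86

Plush bear €23.40: toys and games → 8% → €1.87
Pair of sandals €63.44: apparel → 9% → €5.71
Hoodie €51.03: apparel → 9% → €4.59
Winter coat €276.98: apparel → 9% + 2.5% surcharge = 11.5% → €31.85
Pet grooming €80.60: taxable services → 0% → €0.00
Action figure €14.70: toys and games → 8% → €1.18
Canvas tote bag €28.45: everything else → 9.75% → €2.77
Stainless water bottle €33.15: everything else → 9.75% → €3.23
Pair of jeans €34.49: apparel → 9% → €3.10
Garment alterations €32.12: taxable services → 0% → €0.00
Kite €19.11: toys and games → 8% → €1.53
Rotisserie chicken €11.93: hot prepared food → 5.25% → €0.63
Subtotal = €669.40; tax = €56.46; total due = €725.86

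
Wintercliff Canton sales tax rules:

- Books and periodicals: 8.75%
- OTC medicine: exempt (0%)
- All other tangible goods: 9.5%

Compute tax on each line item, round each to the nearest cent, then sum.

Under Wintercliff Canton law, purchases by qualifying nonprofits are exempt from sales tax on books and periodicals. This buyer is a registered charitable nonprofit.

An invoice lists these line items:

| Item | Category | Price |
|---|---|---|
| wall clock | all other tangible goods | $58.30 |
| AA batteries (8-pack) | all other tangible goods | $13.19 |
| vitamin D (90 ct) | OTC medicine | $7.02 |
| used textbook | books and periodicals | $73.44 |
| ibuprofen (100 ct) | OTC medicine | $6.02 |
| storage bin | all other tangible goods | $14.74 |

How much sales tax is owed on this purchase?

$8.19

Wall clock $58.30: all other tangible goods → 9.5% → $5.54
AA batteries (8-pack) $13.19: all other tangible goods → 9.5% → $1.25
Vitamin D (90 ct) $7.02: OTC medicine → 0% → $0.00
Used textbook $73.44: books and periodicals, buyer-exempt → 0% → $0.00
Ibuprofen (100 ct) $6.02: OTC medicine → 0% → $0.00
Storage bin $14.74: all other tangible goods → 9.5% → $1.40
Total tax = $5.54 + $1.25 + $1.40 = $8.19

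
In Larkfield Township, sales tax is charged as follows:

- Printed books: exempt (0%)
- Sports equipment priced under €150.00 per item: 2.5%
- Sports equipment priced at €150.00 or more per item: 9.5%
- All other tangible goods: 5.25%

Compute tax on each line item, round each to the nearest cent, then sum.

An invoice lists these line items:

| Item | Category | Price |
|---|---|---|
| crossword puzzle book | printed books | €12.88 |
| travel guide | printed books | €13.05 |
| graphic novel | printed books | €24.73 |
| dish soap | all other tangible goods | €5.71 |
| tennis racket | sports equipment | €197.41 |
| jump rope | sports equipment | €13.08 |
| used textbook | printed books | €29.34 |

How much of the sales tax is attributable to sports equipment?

Tennis racket €197.41: sports equipment, €150.00 or more → 9.5% → €18.75
Jump rope €13.08: sports equipment, under €150.00 → 2.5% → €0.33
Tax on sports equipment = €18.75 + €0.33 = €19.08

€19.08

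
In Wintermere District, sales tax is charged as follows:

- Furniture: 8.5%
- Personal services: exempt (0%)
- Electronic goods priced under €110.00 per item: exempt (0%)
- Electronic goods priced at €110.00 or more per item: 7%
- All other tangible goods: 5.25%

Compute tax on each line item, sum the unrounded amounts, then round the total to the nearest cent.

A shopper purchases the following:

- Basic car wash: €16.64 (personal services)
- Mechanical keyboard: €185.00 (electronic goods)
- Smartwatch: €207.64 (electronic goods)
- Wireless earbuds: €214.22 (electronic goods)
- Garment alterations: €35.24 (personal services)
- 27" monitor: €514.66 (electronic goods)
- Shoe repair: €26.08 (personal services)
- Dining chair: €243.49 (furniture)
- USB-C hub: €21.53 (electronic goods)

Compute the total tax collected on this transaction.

€99.20

Basic car wash €16.64: personal services → 0% → €0.00
Mechanical keyboard €185.00: electronic goods, €110.00 or more → 7% → €12.95
Smartwatch €207.64: electronic goods, €110.00 or more → 7% → €14.5348
Wireless earbuds €214.22: electronic goods, €110.00 or more → 7% → €14.9954
Garment alterations €35.24: personal services → 0% → €0.00
27" monitor €514.66: electronic goods, €110.00 or more → 7% → €36.0262
Shoe repair €26.08: personal services → 0% → €0.00
Dining chair €243.49: furniture → 8.5% → €20.69665
USB-C hub €21.53: electronic goods, under €110.00 → 0% → €0.00
Unrounded tax sum = €99.20305 → €99.20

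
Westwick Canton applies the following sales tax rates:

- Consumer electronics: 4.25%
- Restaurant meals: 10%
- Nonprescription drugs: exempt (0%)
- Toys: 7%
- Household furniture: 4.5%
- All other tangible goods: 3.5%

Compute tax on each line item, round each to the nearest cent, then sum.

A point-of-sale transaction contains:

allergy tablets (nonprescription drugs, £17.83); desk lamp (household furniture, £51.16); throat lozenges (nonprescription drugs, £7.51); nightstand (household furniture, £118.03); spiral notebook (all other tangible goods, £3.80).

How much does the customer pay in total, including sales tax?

£206.07

Allergy tablets £17.83: nonprescription drugs → 0% → £0.00
Desk lamp £51.16: household furniture → 4.5% → £2.30
Throat lozenges £7.51: nonprescription drugs → 0% → £0.00
Nightstand £118.03: household furniture → 4.5% → £5.31
Spiral notebook £3.80: all other tangible goods → 3.5% → £0.13
Subtotal = £198.33; tax = £7.74; total due = £206.07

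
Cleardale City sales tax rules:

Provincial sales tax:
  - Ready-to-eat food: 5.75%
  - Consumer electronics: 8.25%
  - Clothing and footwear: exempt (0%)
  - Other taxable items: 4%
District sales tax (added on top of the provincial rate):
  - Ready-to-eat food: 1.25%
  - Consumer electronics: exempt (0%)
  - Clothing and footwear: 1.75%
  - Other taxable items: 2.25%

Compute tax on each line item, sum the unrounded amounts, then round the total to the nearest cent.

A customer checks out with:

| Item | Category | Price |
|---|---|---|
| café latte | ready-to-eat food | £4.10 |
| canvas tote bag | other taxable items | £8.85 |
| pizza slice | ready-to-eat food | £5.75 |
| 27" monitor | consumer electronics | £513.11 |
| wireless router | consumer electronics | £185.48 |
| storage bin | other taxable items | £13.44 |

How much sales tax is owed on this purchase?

£59.72

Café latte £4.10: ready-to-eat food → 5.75% + 1.25% district = 7% → £0.287
Canvas tote bag £8.85: other taxable items → 4% + 2.25% district = 6.25% → £0.553125
Pizza slice £5.75: ready-to-eat food → 5.75% + 1.25% district = 7% → £0.4025
27" monitor £513.11: consumer electronics → 8.25% + 0% district = 8.25% → £42.331575
Wireless router £185.48: consumer electronics → 8.25% + 0% district = 8.25% → £15.3021
Storage bin £13.44: other taxable items → 4% + 2.25% district = 6.25% → £0.84
Unrounded tax sum = £59.7163 → £59.72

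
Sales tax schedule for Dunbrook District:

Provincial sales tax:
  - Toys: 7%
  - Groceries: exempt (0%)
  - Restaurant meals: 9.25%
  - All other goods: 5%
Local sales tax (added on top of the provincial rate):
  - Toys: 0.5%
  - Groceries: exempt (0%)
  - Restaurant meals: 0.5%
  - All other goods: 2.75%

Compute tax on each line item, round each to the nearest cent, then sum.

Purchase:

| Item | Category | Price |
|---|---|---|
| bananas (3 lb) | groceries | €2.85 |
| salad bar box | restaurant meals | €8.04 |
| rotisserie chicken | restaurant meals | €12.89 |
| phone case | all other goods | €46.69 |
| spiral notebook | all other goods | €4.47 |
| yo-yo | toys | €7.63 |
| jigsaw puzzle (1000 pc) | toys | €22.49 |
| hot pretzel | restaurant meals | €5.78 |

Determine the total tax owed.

€8.83

Bananas (3 lb) €2.85: groceries → 0% + 0% local = 0% → €0.00
Salad bar box €8.04: restaurant meals → 9.25% + 0.5% local = 9.75% → €0.78
Rotisserie chicken €12.89: restaurant meals → 9.25% + 0.5% local = 9.75% → €1.26
Phone case €46.69: all other goods → 5% + 2.75% local = 7.75% → €3.62
Spiral notebook €4.47: all other goods → 5% + 2.75% local = 7.75% → €0.35
Yo-yo €7.63: toys → 7% + 0.5% local = 7.5% → €0.57
Jigsaw puzzle (1000 pc) €22.49: toys → 7% + 0.5% local = 7.5% → €1.69
Hot pretzel €5.78: restaurant meals → 9.25% + 0.5% local = 9.75% → €0.56
Total tax = €0.78 + €1.26 + €3.62 + €0.35 + €0.57 + €1.69 + €0.56 = €8.83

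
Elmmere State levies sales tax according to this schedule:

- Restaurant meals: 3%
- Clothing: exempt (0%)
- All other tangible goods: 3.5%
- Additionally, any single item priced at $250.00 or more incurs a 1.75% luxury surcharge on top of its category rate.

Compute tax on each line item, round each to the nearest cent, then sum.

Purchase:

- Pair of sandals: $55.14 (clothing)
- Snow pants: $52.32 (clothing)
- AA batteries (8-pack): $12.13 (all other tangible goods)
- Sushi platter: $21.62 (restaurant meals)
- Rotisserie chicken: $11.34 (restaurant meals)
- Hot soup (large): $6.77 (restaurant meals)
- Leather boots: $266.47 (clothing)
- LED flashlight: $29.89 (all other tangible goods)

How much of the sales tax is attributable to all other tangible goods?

AA batteries (8-pack) $12.13: all other tangible goods → 3.5% → $0.42
LED flashlight $29.89: all other tangible goods → 3.5% → $1.05
Tax on all other tangible goods = $0.42 + $1.05 = $1.47

$1.47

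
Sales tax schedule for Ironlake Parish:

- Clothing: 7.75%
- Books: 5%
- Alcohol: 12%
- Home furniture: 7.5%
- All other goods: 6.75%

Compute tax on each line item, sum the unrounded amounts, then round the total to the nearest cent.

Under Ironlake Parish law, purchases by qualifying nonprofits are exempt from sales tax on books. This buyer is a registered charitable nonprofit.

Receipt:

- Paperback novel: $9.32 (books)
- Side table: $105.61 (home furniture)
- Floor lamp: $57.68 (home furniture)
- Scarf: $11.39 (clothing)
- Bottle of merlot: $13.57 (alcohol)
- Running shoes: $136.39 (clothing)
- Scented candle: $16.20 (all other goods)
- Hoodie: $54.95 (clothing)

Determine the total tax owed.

Paperback novel $9.32: books, buyer-exempt → 0% → $0.00
Side table $105.61: home furniture → 7.5% → $7.92075
Floor lamp $57.68: home furniture → 7.5% → $4.326
Scarf $11.39: clothing → 7.75% → $0.882725
Bottle of merlot $13.57: alcohol → 12% → $1.6284
Running shoes $136.39: clothing → 7.75% → $10.570225
Scented candle $16.20: all other goods → 6.75% → $1.0935
Hoodie $54.95: clothing → 7.75% → $4.258625
Unrounded tax sum = $30.680225 → $30.68

$30.68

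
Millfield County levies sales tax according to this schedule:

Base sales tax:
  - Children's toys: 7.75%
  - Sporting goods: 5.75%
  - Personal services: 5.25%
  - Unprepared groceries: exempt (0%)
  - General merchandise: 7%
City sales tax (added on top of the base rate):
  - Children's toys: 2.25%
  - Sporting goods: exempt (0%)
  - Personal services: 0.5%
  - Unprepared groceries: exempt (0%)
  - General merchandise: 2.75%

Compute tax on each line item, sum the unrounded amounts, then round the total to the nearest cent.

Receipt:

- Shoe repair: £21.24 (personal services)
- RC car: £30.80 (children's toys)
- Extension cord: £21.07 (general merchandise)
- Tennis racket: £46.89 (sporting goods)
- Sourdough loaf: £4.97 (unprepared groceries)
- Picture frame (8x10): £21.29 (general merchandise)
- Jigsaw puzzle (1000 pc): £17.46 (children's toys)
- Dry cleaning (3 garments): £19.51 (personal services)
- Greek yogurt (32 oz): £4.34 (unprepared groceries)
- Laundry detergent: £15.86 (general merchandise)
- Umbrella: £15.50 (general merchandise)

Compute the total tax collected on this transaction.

£17.05

Shoe repair £21.24: personal services → 5.25% + 0.5% city = 5.75% → £1.2213
RC car £30.80: children's toys → 7.75% + 2.25% city = 10% → £3.08
Extension cord £21.07: general merchandise → 7% + 2.75% city = 9.75% → £2.054325
Tennis racket £46.89: sporting goods → 5.75% + 0% city = 5.75% → £2.696175
Sourdough loaf £4.97: unprepared groceries → 0% + 0% city = 0% → £0.00
Picture frame (8x10) £21.29: general merchandise → 7% + 2.75% city = 9.75% → £2.075775
Jigsaw puzzle (1000 pc) £17.46: children's toys → 7.75% + 2.25% city = 10% → £1.746
Dry cleaning (3 garments) £19.51: personal services → 5.25% + 0.5% city = 5.75% → £1.121825
Greek yogurt (32 oz) £4.34: unprepared groceries → 0% + 0% city = 0% → £0.00
Laundry detergent £15.86: general merchandise → 7% + 2.75% city = 9.75% → £1.54635
Umbrella £15.50: general merchandise → 7% + 2.75% city = 9.75% → £1.51125
Unrounded tax sum = £17.053 → £17.05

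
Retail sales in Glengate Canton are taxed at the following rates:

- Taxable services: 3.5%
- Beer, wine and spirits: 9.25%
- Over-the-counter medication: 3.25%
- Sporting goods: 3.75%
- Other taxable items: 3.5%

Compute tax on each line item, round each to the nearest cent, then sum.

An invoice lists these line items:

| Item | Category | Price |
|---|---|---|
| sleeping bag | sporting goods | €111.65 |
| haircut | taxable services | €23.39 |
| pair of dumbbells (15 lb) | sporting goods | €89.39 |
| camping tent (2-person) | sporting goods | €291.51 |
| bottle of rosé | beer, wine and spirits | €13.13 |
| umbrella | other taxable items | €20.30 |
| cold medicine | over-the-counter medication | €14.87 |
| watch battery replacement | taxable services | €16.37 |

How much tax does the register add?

€22.26

Sleeping bag €111.65: sporting goods → 3.75% → €4.19
Haircut €23.39: taxable services → 3.5% → €0.82
Pair of dumbbells (15 lb) €89.39: sporting goods → 3.75% → €3.35
Camping tent (2-person) €291.51: sporting goods → 3.75% → €10.93
Bottle of rosé €13.13: beer, wine and spirits → 9.25% → €1.21
Umbrella €20.30: other taxable items → 3.5% → €0.71
Cold medicine €14.87: over-the-counter medication → 3.25% → €0.48
Watch battery replacement €16.37: taxable services → 3.5% → €0.57
Total tax = €4.19 + €0.82 + €3.35 + €10.93 + €1.21 + €0.71 + €0.48 + €0.57 = €22.26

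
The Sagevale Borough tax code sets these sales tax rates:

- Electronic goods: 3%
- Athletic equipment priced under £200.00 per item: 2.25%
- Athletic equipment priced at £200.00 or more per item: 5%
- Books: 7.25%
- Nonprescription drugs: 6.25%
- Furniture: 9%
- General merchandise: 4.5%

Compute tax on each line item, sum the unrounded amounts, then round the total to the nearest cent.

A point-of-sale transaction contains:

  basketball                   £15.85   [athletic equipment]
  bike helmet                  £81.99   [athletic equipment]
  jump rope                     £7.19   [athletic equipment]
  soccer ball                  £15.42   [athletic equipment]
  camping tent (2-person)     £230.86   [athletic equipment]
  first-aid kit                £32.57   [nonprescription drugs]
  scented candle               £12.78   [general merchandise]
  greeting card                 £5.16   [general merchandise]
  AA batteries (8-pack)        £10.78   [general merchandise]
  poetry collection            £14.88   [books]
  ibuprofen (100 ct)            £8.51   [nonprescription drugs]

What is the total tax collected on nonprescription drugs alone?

First-aid kit £32.57: nonprescription drugs → 6.25% → £2.035625
Ibuprofen (100 ct) £8.51: nonprescription drugs → 6.25% → £0.531875
Tax on nonprescription drugs: unrounded sum = £2.5675 → £2.57

£2.57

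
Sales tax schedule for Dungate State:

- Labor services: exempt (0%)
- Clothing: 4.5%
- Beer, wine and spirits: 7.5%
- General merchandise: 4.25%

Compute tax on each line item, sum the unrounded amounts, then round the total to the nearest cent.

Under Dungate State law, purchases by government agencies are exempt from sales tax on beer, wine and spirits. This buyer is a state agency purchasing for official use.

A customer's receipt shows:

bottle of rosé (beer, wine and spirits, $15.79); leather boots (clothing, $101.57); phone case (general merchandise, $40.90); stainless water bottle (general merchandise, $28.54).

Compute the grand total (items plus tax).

$194.32

Bottle of rosé $15.79: beer, wine and spirits, buyer-exempt → 0% → $0.00
Leather boots $101.57: clothing → 4.5% → $4.57065
Phone case $40.90: general merchandise → 4.25% → $1.73825
Stainless water bottle $28.54: general merchandise → 4.25% → $1.21295
Subtotal = $186.80; unrounded tax = $7.52185 → $7.52; total due = $194.32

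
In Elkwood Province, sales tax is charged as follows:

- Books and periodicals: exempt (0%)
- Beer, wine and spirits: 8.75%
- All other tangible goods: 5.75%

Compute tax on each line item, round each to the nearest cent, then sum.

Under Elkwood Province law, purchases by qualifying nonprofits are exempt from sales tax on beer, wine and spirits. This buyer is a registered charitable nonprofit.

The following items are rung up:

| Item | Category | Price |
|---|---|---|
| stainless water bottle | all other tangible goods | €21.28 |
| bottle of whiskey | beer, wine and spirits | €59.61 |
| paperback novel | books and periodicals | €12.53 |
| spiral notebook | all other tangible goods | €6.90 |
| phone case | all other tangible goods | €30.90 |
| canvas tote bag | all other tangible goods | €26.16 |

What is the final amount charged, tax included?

Stainless water bottle €21.28: all other tangible goods → 5.75% → €1.22
Bottle of whiskey €59.61: beer, wine and spirits, buyer-exempt → 0% → €0.00
Paperback novel €12.53: books and periodicals → 0% → €0.00
Spiral notebook €6.90: all other tangible goods → 5.75% → €0.40
Phone case €30.90: all other tangible goods → 5.75% → €1.78
Canvas tote bag €26.16: all other tangible goods → 5.75% → €1.50
Subtotal = €157.38; tax = €4.90; total due = €162.28

€162.28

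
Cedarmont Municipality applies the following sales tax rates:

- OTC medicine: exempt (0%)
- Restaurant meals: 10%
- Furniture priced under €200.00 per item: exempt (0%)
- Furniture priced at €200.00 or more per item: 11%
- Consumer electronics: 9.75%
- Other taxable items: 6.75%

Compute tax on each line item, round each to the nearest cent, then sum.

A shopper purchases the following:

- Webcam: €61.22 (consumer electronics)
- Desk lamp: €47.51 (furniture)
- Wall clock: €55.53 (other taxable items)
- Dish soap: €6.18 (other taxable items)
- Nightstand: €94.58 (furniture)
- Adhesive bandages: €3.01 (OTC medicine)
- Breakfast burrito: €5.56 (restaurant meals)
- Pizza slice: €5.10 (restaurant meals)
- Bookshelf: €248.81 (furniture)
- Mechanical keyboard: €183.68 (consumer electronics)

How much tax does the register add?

€56.49

Webcam €61.22: consumer electronics → 9.75% → €5.97
Desk lamp €47.51: furniture, under €200.00 → 0% → €0.00
Wall clock €55.53: other taxable items → 6.75% → €3.75
Dish soap €6.18: other taxable items → 6.75% → €0.42
Nightstand €94.58: furniture, under €200.00 → 0% → €0.00
Adhesive bandages €3.01: OTC medicine → 0% → €0.00
Breakfast burrito €5.56: restaurant meals → 10% → €0.56
Pizza slice €5.10: restaurant meals → 10% → €0.51
Bookshelf €248.81: furniture, €200.00 or more → 11% → €27.37
Mechanical keyboard €183.68: consumer electronics → 9.75% → €17.91
Total tax = €5.97 + €3.75 + €0.42 + €0.56 + €0.51 + €27.37 + €17.91 = €56.49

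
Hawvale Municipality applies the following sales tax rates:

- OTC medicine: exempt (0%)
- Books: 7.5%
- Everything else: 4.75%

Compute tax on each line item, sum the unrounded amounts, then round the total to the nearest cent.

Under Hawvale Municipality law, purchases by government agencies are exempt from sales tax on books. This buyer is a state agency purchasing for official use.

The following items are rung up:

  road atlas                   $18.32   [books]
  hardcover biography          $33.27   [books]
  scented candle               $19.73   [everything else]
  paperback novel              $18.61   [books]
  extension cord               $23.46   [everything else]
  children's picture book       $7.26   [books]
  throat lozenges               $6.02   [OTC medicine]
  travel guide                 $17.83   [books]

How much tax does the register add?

$2.05

Road atlas $18.32: books, buyer-exempt → 0% → $0.00
Hardcover biography $33.27: books, buyer-exempt → 0% → $0.00
Scented candle $19.73: everything else → 4.75% → $0.937175
Paperback novel $18.61: books, buyer-exempt → 0% → $0.00
Extension cord $23.46: everything else → 4.75% → $1.11435
Children's picture book $7.26: books, buyer-exempt → 0% → $0.00
Throat lozenges $6.02: OTC medicine → 0% → $0.00
Travel guide $17.83: books, buyer-exempt → 0% → $0.00
Unrounded tax sum = $2.051525 → $2.05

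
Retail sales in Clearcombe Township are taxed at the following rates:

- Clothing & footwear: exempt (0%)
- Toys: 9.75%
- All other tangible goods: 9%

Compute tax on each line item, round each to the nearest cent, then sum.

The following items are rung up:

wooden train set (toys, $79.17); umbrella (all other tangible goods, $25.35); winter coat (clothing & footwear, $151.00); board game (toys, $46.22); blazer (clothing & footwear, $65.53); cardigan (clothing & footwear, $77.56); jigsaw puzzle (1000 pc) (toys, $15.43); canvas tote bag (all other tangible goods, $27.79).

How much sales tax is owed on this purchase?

Wooden train set $79.17: toys → 9.75% → $7.72
Umbrella $25.35: all other tangible goods → 9% → $2.28
Winter coat $151.00: clothing & footwear → 0% → $0.00
Board game $46.22: toys → 9.75% → $4.51
Blazer $65.53: clothing & footwear → 0% → $0.00
Cardigan $77.56: clothing & footwear → 0% → $0.00
Jigsaw puzzle (1000 pc) $15.43: toys → 9.75% → $1.50
Canvas tote bag $27.79: all other tangible goods → 9% → $2.50
Total tax = $7.72 + $2.28 + $4.51 + $1.50 + $2.50 = $18.51

$18.51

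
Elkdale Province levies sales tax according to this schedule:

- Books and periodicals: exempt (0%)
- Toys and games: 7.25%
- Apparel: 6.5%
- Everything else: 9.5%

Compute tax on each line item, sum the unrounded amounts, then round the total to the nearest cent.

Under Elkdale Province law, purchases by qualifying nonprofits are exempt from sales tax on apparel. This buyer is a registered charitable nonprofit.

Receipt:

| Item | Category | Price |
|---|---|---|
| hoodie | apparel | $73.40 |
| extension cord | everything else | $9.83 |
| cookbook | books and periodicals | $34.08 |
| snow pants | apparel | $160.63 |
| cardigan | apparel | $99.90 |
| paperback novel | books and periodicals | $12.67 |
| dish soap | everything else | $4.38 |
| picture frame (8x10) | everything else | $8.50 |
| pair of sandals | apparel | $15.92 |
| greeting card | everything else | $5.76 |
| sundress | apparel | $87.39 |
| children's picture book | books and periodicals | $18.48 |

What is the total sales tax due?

$2.70

Hoodie $73.40: apparel, buyer-exempt → 0% → $0.00
Extension cord $9.83: everything else → 9.5% → $0.93385
Cookbook $34.08: books and periodicals → 0% → $0.00
Snow pants $160.63: apparel, buyer-exempt → 0% → $0.00
Cardigan $99.90: apparel, buyer-exempt → 0% → $0.00
Paperback novel $12.67: books and periodicals → 0% → $0.00
Dish soap $4.38: everything else → 9.5% → $0.4161
Picture frame (8x10) $8.50: everything else → 9.5% → $0.8075
Pair of sandals $15.92: apparel, buyer-exempt → 0% → $0.00
Greeting card $5.76: everything else → 9.5% → $0.5472
Sundress $87.39: apparel, buyer-exempt → 0% → $0.00
Children's picture book $18.48: books and periodicals → 0% → $0.00
Unrounded tax sum = $2.70465 → $2.70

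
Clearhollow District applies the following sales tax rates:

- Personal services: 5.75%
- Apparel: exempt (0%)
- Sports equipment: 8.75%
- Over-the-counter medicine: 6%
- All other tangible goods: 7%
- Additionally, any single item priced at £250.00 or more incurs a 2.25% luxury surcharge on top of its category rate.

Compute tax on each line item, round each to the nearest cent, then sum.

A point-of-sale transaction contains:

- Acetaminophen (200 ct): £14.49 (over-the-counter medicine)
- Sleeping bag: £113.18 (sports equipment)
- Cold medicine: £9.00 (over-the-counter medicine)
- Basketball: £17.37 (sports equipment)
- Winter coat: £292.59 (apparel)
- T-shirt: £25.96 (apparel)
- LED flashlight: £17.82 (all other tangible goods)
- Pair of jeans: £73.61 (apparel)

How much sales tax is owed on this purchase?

Acetaminophen (200 ct) £14.49: over-the-counter medicine → 6% → £0.87
Sleeping bag £113.18: sports equipment → 8.75% → £9.90
Cold medicine £9.00: over-the-counter medicine → 6% → £0.54
Basketball £17.37: sports equipment → 8.75% → £1.52
Winter coat £292.59: apparel → 0% + 2.25% surcharge = 2.25% → £6.58
T-shirt £25.96: apparel → 0% → £0.00
LED flashlight £17.82: all other tangible goods → 7% → £1.25
Pair of jeans £73.61: apparel → 0% → £0.00
Total tax = £0.87 + £9.90 + £0.54 + £1.52 + £6.58 + £1.25 = £20.66

£20.66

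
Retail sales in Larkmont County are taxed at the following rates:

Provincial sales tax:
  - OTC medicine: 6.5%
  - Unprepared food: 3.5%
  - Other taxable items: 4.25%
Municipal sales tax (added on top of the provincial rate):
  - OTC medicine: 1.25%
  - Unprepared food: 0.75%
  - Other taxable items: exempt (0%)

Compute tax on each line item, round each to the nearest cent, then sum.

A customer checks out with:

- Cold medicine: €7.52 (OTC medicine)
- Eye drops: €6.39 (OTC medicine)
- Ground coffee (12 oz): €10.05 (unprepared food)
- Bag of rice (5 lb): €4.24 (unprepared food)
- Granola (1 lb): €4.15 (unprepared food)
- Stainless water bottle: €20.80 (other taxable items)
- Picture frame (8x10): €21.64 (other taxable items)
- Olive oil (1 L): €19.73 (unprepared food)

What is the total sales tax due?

Cold medicine €7.52: OTC medicine → 6.5% + 1.25% municipal = 7.75% → €0.58
Eye drops €6.39: OTC medicine → 6.5% + 1.25% municipal = 7.75% → €0.50
Ground coffee (12 oz) €10.05: unprepared food → 3.5% + 0.75% municipal = 4.25% → €0.43
Bag of rice (5 lb) €4.24: unprepared food → 3.5% + 0.75% municipal = 4.25% → €0.18
Granola (1 lb) €4.15: unprepared food → 3.5% + 0.75% municipal = 4.25% → €0.18
Stainless water bottle €20.80: other taxable items → 4.25% + 0% municipal = 4.25% → €0.88
Picture frame (8x10) €21.64: other taxable items → 4.25% + 0% municipal = 4.25% → €0.92
Olive oil (1 L) €19.73: unprepared food → 3.5% + 0.75% municipal = 4.25% → €0.84
Total tax = €0.58 + €0.50 + €0.43 + €0.18 + €0.18 + €0.88 + €0.92 + €0.84 = €4.51

€4.51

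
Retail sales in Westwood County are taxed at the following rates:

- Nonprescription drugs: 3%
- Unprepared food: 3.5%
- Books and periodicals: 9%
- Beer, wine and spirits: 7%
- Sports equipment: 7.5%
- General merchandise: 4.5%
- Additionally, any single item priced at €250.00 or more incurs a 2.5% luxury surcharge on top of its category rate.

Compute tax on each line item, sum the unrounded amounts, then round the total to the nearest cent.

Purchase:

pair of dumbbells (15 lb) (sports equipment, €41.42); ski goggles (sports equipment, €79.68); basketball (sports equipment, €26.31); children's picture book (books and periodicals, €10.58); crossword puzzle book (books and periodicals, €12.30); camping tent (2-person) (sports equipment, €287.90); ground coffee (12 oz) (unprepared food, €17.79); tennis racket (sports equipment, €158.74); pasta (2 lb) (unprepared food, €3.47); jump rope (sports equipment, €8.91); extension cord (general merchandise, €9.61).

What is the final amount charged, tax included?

Pair of dumbbells (15 lb) €41.42: sports equipment → 7.5% → €3.1065
Ski goggles €79.68: sports equipment → 7.5% → €5.976
Basketball €26.31: sports equipment → 7.5% → €1.97325
Children's picture book €10.58: books and periodicals → 9% → €0.9522
Crossword puzzle book €12.30: books and periodicals → 9% → €1.107
Camping tent (2-person) €287.90: sports equipment → 7.5% + 2.5% surcharge = 10% → €28.79
Ground coffee (12 oz) €17.79: unprepared food → 3.5% → €0.62265
Tennis racket €158.74: sports equipment → 7.5% → €11.9055
Pasta (2 lb) €3.47: unprepared food → 3.5% → €0.12145
Jump rope €8.91: sports equipment → 7.5% → €0.66825
Extension cord €9.61: general merchandise → 4.5% → €0.43245
Subtotal = €656.71; unrounded tax = €55.65525 → €55.66; total due = €712.37

€712.37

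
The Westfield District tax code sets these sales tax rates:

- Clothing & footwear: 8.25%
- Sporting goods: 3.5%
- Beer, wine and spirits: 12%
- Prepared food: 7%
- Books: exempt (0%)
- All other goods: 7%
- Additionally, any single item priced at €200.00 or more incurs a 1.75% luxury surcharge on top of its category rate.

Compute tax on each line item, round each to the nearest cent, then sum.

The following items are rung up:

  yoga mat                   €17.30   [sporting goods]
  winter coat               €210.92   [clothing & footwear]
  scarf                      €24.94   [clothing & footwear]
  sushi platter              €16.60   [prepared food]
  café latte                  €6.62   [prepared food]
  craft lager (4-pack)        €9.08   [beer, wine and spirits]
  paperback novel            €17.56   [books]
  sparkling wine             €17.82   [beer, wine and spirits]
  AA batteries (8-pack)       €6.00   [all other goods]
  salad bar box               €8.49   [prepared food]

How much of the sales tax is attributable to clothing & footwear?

€23.15

Winter coat €210.92: clothing & footwear → 8.25% + 1.75% surcharge = 10% → €21.09
Scarf €24.94: clothing & footwear → 8.25% → €2.06
Tax on clothing & footwear = €21.09 + €2.06 = €23.15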